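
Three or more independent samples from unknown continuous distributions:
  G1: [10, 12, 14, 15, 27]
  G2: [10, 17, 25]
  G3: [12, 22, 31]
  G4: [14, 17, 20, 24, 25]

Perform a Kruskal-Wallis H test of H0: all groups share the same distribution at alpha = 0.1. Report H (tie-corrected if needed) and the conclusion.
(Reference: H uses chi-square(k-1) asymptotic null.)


Step 1: Combine all N = 16 observations and assign midranks.
sorted (value, group, rank): (10,G1,1.5), (10,G2,1.5), (12,G1,3.5), (12,G3,3.5), (14,G1,5.5), (14,G4,5.5), (15,G1,7), (17,G2,8.5), (17,G4,8.5), (20,G4,10), (22,G3,11), (24,G4,12), (25,G2,13.5), (25,G4,13.5), (27,G1,15), (31,G3,16)
Step 2: Sum ranks within each group.
R_1 = 32.5 (n_1 = 5)
R_2 = 23.5 (n_2 = 3)
R_3 = 30.5 (n_3 = 3)
R_4 = 49.5 (n_4 = 5)
Step 3: H = 12/(N(N+1)) * sum(R_i^2/n_i) - 3(N+1)
     = 12/(16*17) * (32.5^2/5 + 23.5^2/3 + 30.5^2/3 + 49.5^2/5) - 3*17
     = 0.044118 * 1195.47 - 51
     = 1.741176.
Step 4: Ties present; correction factor C = 1 - 30/(16^3 - 16) = 0.992647. Corrected H = 1.741176 / 0.992647 = 1.754074.
Step 5: Under H0, H ~ chi^2(3); p-value = 0.624980.
Step 6: alpha = 0.1. fail to reject H0.

H = 1.7541, df = 3, p = 0.624980, fail to reject H0.


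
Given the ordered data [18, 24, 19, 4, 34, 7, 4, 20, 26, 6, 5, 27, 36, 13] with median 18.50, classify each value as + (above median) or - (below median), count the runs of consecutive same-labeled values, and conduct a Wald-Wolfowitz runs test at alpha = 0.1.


Step 1: Compute median = 18.50; label A = above, B = below.
Labels in order: BAABABBAABBAAB  (n_A = 7, n_B = 7)
Step 2: Count runs R = 9.
Step 3: Under H0 (random ordering), E[R] = 2*n_A*n_B/(n_A+n_B) + 1 = 2*7*7/14 + 1 = 8.0000.
        Var[R] = 2*n_A*n_B*(2*n_A*n_B - n_A - n_B) / ((n_A+n_B)^2 * (n_A+n_B-1)) = 8232/2548 = 3.2308.
        SD[R] = 1.7974.
Step 4: Continuity-corrected z = (R - 0.5 - E[R]) / SD[R] = (9 - 0.5 - 8.0000) / 1.7974 = 0.2782.
Step 5: Two-sided p-value via normal approximation = 2*(1 - Phi(|z|)) = 0.780879.
Step 6: alpha = 0.1. fail to reject H0.

R = 9, z = 0.2782, p = 0.780879, fail to reject H0.


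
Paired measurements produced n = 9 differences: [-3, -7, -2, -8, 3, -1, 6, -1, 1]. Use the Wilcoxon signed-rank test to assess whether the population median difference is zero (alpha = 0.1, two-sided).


Step 1: Drop any zero differences (none here) and take |d_i|.
|d| = [3, 7, 2, 8, 3, 1, 6, 1, 1]
Step 2: Midrank |d_i| (ties get averaged ranks).
ranks: |3|->5.5, |7|->8, |2|->4, |8|->9, |3|->5.5, |1|->2, |6|->7, |1|->2, |1|->2
Step 3: Attach original signs; sum ranks with positive sign and with negative sign.
W+ = 5.5 + 7 + 2 = 14.5
W- = 5.5 + 8 + 4 + 9 + 2 + 2 = 30.5
(Check: W+ + W- = 45 should equal n(n+1)/2 = 45.)
Step 4: Test statistic W = min(W+, W-) = 14.5.
Step 5: Ties in |d|, so use the tie-corrected normal approximation.
        E[W] = n(n+1)/4 = 9*10/4 = 22.5.
        Tie groups: |d|=1 (t=3), |d|=3 (t=2); sum(t^3 - t) = 30.
        Var[W] = n(n+1)(2n+1)/24 - sum(t^3-t)/48 = 1710/24 - 30/48 = 70.625.
        z = (W - E[W]) / sqrt(Var[W]) = (14.5 - 22.5) / 8.4039 = -0.9519.
        Two-sided p = 2*Phi(z) = 0.341126.
Step 6: alpha = 0.1. fail to reject H0.

W+ = 14.5, W- = 30.5, W = min = 14.5, p = 0.341126, fail to reject H0.


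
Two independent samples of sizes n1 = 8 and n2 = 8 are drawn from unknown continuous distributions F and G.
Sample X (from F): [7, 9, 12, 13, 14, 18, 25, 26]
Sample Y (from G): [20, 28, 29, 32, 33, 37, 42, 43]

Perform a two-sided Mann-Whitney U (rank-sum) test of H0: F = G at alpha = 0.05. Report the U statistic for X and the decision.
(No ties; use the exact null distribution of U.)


Step 1: Combine and sort all 16 observations; assign midranks.
sorted (value, group): (7,X), (9,X), (12,X), (13,X), (14,X), (18,X), (20,Y), (25,X), (26,X), (28,Y), (29,Y), (32,Y), (33,Y), (37,Y), (42,Y), (43,Y)
ranks: 7->1, 9->2, 12->3, 13->4, 14->5, 18->6, 20->7, 25->8, 26->9, 28->10, 29->11, 32->12, 33->13, 37->14, 42->15, 43->16
Step 2: Rank sum for X: R1 = 1 + 2 + 3 + 4 + 5 + 6 + 8 + 9 = 38.
Step 3: U_X = R1 - n1(n1+1)/2 = 38 - 8*9/2 = 38 - 36 = 2.
       U_Y = n1*n2 - U_X = 64 - 2 = 62.
Step 4: No ties, so the exact null distribution of U (based on enumerating the C(16,8) = 12870 equally likely rank assignments) gives the two-sided p-value.
Step 5: p-value = 0.000622; compare to alpha = 0.05. reject H0.

U_X = 2, p = 0.000622, reject H0 at alpha = 0.05.


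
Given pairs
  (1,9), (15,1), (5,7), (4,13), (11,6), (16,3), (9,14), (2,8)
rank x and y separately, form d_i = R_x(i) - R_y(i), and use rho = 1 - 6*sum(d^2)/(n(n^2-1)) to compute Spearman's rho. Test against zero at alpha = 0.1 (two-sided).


Step 1: Rank x and y separately (midranks; no ties here).
rank(x): 1->1, 15->7, 5->4, 4->3, 11->6, 16->8, 9->5, 2->2
rank(y): 9->6, 1->1, 7->4, 13->7, 6->3, 3->2, 14->8, 8->5
Step 2: d_i = R_x(i) - R_y(i); compute d_i^2.
  (1-6)^2=25, (7-1)^2=36, (4-4)^2=0, (3-7)^2=16, (6-3)^2=9, (8-2)^2=36, (5-8)^2=9, (2-5)^2=9
sum(d^2) = 140.
Step 3: rho = 1 - 6*140 / (8*(8^2 - 1)) = 1 - 840/504 = -0.666667.
Step 4: Under H0, t = rho * sqrt((n-2)/(1-rho^2)) = -2.1909 ~ t(6).
Step 5: Two-sided p-value from the t-distribution with 6 df = 0.070988.
Step 6: alpha = 0.1. reject H0.

rho = -0.6667, p = 0.070988, reject H0 at alpha = 0.1.


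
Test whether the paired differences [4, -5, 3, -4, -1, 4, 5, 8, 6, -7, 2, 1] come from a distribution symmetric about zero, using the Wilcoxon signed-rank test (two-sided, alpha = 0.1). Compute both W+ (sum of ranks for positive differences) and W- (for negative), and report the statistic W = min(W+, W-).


Step 1: Drop any zero differences (none here) and take |d_i|.
|d| = [4, 5, 3, 4, 1, 4, 5, 8, 6, 7, 2, 1]
Step 2: Midrank |d_i| (ties get averaged ranks).
ranks: |4|->6, |5|->8.5, |3|->4, |4|->6, |1|->1.5, |4|->6, |5|->8.5, |8|->12, |6|->10, |7|->11, |2|->3, |1|->1.5
Step 3: Attach original signs; sum ranks with positive sign and with negative sign.
W+ = 6 + 4 + 6 + 8.5 + 12 + 10 + 3 + 1.5 = 51
W- = 8.5 + 6 + 1.5 + 11 = 27
(Check: W+ + W- = 78 should equal n(n+1)/2 = 78.)
Step 4: Test statistic W = min(W+, W-) = 27.
Step 5: Ties in |d|, so use the tie-corrected normal approximation.
        E[W] = n(n+1)/4 = 12*13/4 = 39.
        Tie groups: |d|=1 (t=2), |d|=4 (t=3), |d|=5 (t=2); sum(t^3 - t) = 36.
        Var[W] = n(n+1)(2n+1)/24 - sum(t^3-t)/48 = 3900/24 - 36/48 = 161.75.
        z = (W - E[W]) / sqrt(Var[W]) = (27 - 39) / 12.7181 = -0.9435.
        Two-sided p = 2*Phi(z) = 0.345406.
Step 6: alpha = 0.1. fail to reject H0.

W+ = 51, W- = 27, W = min = 27, p = 0.345406, fail to reject H0.


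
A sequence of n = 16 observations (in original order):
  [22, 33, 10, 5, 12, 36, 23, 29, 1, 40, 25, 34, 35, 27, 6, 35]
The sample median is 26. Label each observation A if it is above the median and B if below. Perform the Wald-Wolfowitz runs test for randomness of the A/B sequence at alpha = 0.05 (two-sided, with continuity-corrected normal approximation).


Step 1: Compute median = 26; label A = above, B = below.
Labels in order: BABBBABABABAAABA  (n_A = 8, n_B = 8)
Step 2: Count runs R = 12.
Step 3: Under H0 (random ordering), E[R] = 2*n_A*n_B/(n_A+n_B) + 1 = 2*8*8/16 + 1 = 9.0000.
        Var[R] = 2*n_A*n_B*(2*n_A*n_B - n_A - n_B) / ((n_A+n_B)^2 * (n_A+n_B-1)) = 14336/3840 = 3.7333.
        SD[R] = 1.9322.
Step 4: Continuity-corrected z = (R - 0.5 - E[R]) / SD[R] = (12 - 0.5 - 9.0000) / 1.9322 = 1.2939.
Step 5: Two-sided p-value via normal approximation = 2*(1 - Phi(|z|)) = 0.195709.
Step 6: alpha = 0.05. fail to reject H0.

R = 12, z = 1.2939, p = 0.195709, fail to reject H0.


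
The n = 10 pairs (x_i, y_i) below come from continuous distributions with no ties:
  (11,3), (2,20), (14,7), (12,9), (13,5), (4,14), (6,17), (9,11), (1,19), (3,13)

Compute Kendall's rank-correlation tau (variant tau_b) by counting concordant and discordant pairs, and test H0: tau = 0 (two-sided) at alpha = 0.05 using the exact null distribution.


Step 1: Enumerate the 45 unordered pairs (i,j) with i<j and classify each by sign(x_j-x_i) * sign(y_j-y_i).
  (1,2):dx=-9,dy=+17->D; (1,3):dx=+3,dy=+4->C; (1,4):dx=+1,dy=+6->C; (1,5):dx=+2,dy=+2->C
  (1,6):dx=-7,dy=+11->D; (1,7):dx=-5,dy=+14->D; (1,8):dx=-2,dy=+8->D; (1,9):dx=-10,dy=+16->D
  (1,10):dx=-8,dy=+10->D; (2,3):dx=+12,dy=-13->D; (2,4):dx=+10,dy=-11->D; (2,5):dx=+11,dy=-15->D
  (2,6):dx=+2,dy=-6->D; (2,7):dx=+4,dy=-3->D; (2,8):dx=+7,dy=-9->D; (2,9):dx=-1,dy=-1->C
  (2,10):dx=+1,dy=-7->D; (3,4):dx=-2,dy=+2->D; (3,5):dx=-1,dy=-2->C; (3,6):dx=-10,dy=+7->D
  (3,7):dx=-8,dy=+10->D; (3,8):dx=-5,dy=+4->D; (3,9):dx=-13,dy=+12->D; (3,10):dx=-11,dy=+6->D
  (4,5):dx=+1,dy=-4->D; (4,6):dx=-8,dy=+5->D; (4,7):dx=-6,dy=+8->D; (4,8):dx=-3,dy=+2->D
  (4,9):dx=-11,dy=+10->D; (4,10):dx=-9,dy=+4->D; (5,6):dx=-9,dy=+9->D; (5,7):dx=-7,dy=+12->D
  (5,8):dx=-4,dy=+6->D; (5,9):dx=-12,dy=+14->D; (5,10):dx=-10,dy=+8->D; (6,7):dx=+2,dy=+3->C
  (6,8):dx=+5,dy=-3->D; (6,9):dx=-3,dy=+5->D; (6,10):dx=-1,dy=-1->C; (7,8):dx=+3,dy=-6->D
  (7,9):dx=-5,dy=+2->D; (7,10):dx=-3,dy=-4->C; (8,9):dx=-8,dy=+8->D; (8,10):dx=-6,dy=+2->D
  (9,10):dx=+2,dy=-6->D
Step 2: C = 8, D = 37, total pairs = 45.
Step 3: tau = (C - D)/(n(n-1)/2) = (8 - 37)/45 = -0.644444.
Step 4: Exact two-sided p-value (enumerate n! = 3628800 permutations of y under H0): p = 0.009148.
Step 5: alpha = 0.05. reject H0.

tau_b = -0.6444 (C=8, D=37), p = 0.009148, reject H0.


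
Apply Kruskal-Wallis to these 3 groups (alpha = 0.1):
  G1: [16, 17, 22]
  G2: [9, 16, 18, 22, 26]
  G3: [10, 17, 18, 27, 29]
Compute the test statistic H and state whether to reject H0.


Step 1: Combine all N = 13 observations and assign midranks.
sorted (value, group, rank): (9,G2,1), (10,G3,2), (16,G1,3.5), (16,G2,3.5), (17,G1,5.5), (17,G3,5.5), (18,G2,7.5), (18,G3,7.5), (22,G1,9.5), (22,G2,9.5), (26,G2,11), (27,G3,12), (29,G3,13)
Step 2: Sum ranks within each group.
R_1 = 18.5 (n_1 = 3)
R_2 = 32.5 (n_2 = 5)
R_3 = 40 (n_3 = 5)
Step 3: H = 12/(N(N+1)) * sum(R_i^2/n_i) - 3(N+1)
     = 12/(13*14) * (18.5^2/3 + 32.5^2/5 + 40^2/5) - 3*14
     = 0.065934 * 645.333 - 42
     = 0.549451.
Step 4: Ties present; correction factor C = 1 - 24/(13^3 - 13) = 0.989011. Corrected H = 0.549451 / 0.989011 = 0.555556.
Step 5: Under H0, H ~ chi^2(2); p-value = 0.757465.
Step 6: alpha = 0.1. fail to reject H0.

H = 0.5556, df = 2, p = 0.757465, fail to reject H0.


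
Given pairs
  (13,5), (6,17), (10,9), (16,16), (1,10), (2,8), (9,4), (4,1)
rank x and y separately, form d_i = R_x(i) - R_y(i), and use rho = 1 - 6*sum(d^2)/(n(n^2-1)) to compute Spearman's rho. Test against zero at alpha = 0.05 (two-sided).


Step 1: Rank x and y separately (midranks; no ties here).
rank(x): 13->7, 6->4, 10->6, 16->8, 1->1, 2->2, 9->5, 4->3
rank(y): 5->3, 17->8, 9->5, 16->7, 10->6, 8->4, 4->2, 1->1
Step 2: d_i = R_x(i) - R_y(i); compute d_i^2.
  (7-3)^2=16, (4-8)^2=16, (6-5)^2=1, (8-7)^2=1, (1-6)^2=25, (2-4)^2=4, (5-2)^2=9, (3-1)^2=4
sum(d^2) = 76.
Step 3: rho = 1 - 6*76 / (8*(8^2 - 1)) = 1 - 456/504 = 0.095238.
Step 4: Under H0, t = rho * sqrt((n-2)/(1-rho^2)) = 0.2343 ~ t(6).
Step 5: Two-sided p-value from the t-distribution with 6 df = 0.822505.
Step 6: alpha = 0.05. fail to reject H0.

rho = 0.0952, p = 0.822505, fail to reject H0 at alpha = 0.05.


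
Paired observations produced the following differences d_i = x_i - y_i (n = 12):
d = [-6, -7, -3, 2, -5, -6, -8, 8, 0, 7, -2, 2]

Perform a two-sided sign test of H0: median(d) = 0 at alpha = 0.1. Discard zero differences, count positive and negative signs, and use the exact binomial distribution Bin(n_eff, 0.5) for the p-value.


Step 1: Discard zero differences. Original n = 12; n_eff = number of nonzero differences = 11.
Nonzero differences (with sign): -6, -7, -3, +2, -5, -6, -8, +8, +7, -2, +2
Step 2: Count signs: positive = 4, negative = 7.
Step 3: Under H0: P(positive) = 0.5, so the number of positives S ~ Bin(11, 0.5).
Step 4: Two-sided exact p-value = sum of Bin(11,0.5) probabilities at or below the observed probability = 0.548828.
Step 5: alpha = 0.1. fail to reject H0.

n_eff = 11, pos = 4, neg = 7, p = 0.548828, fail to reject H0.


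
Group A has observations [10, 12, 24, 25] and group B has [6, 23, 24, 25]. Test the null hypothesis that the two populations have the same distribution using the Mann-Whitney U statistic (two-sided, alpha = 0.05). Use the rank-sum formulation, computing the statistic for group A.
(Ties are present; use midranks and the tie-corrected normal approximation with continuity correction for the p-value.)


Step 1: Combine and sort all 8 observations; assign midranks.
sorted (value, group): (6,Y), (10,X), (12,X), (23,Y), (24,X), (24,Y), (25,X), (25,Y)
ranks: 6->1, 10->2, 12->3, 23->4, 24->5.5, 24->5.5, 25->7.5, 25->7.5
Step 2: Rank sum for X: R1 = 2 + 3 + 5.5 + 7.5 = 18.
Step 3: U_X = R1 - n1(n1+1)/2 = 18 - 4*5/2 = 18 - 10 = 8.
       U_Y = n1*n2 - U_X = 16 - 8 = 8.
Step 4: Ties are present, so use the tie-corrected normal approximation (with continuity correction) for the p-value.
Step 5: p-value = 1.000000; compare to alpha = 0.05. fail to reject H0.

U_X = 8, p = 1.000000, fail to reject H0 at alpha = 0.05.


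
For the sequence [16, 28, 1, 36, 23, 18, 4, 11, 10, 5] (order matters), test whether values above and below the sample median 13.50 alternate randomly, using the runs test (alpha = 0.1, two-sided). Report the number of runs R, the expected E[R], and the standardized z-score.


Step 1: Compute median = 13.50; label A = above, B = below.
Labels in order: AABAAABBBB  (n_A = 5, n_B = 5)
Step 2: Count runs R = 4.
Step 3: Under H0 (random ordering), E[R] = 2*n_A*n_B/(n_A+n_B) + 1 = 2*5*5/10 + 1 = 6.0000.
        Var[R] = 2*n_A*n_B*(2*n_A*n_B - n_A - n_B) / ((n_A+n_B)^2 * (n_A+n_B-1)) = 2000/900 = 2.2222.
        SD[R] = 1.4907.
Step 4: Continuity-corrected z = (R + 0.5 - E[R]) / SD[R] = (4 + 0.5 - 6.0000) / 1.4907 = -1.0062.
Step 5: Two-sided p-value via normal approximation = 2*(1 - Phi(|z|)) = 0.314305.
Step 6: alpha = 0.1. fail to reject H0.

R = 4, z = -1.0062, p = 0.314305, fail to reject H0.


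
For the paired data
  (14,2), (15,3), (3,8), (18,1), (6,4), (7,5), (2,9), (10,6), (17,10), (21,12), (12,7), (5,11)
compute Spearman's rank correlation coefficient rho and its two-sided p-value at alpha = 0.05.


Step 1: Rank x and y separately (midranks; no ties here).
rank(x): 14->8, 15->9, 3->2, 18->11, 6->4, 7->5, 2->1, 10->6, 17->10, 21->12, 12->7, 5->3
rank(y): 2->2, 3->3, 8->8, 1->1, 4->4, 5->5, 9->9, 6->6, 10->10, 12->12, 7->7, 11->11
Step 2: d_i = R_x(i) - R_y(i); compute d_i^2.
  (8-2)^2=36, (9-3)^2=36, (2-8)^2=36, (11-1)^2=100, (4-4)^2=0, (5-5)^2=0, (1-9)^2=64, (6-6)^2=0, (10-10)^2=0, (12-12)^2=0, (7-7)^2=0, (3-11)^2=64
sum(d^2) = 336.
Step 3: rho = 1 - 6*336 / (12*(12^2 - 1)) = 1 - 2016/1716 = -0.174825.
Step 4: Under H0, t = rho * sqrt((n-2)/(1-rho^2)) = -0.5615 ~ t(10).
Step 5: Two-sided p-value from the t-distribution with 10 df = 0.586824.
Step 6: alpha = 0.05. fail to reject H0.

rho = -0.1748, p = 0.586824, fail to reject H0 at alpha = 0.05.


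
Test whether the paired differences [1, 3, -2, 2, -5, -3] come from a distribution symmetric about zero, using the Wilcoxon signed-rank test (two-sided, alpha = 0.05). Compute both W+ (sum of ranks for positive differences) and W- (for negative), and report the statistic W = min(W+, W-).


Step 1: Drop any zero differences (none here) and take |d_i|.
|d| = [1, 3, 2, 2, 5, 3]
Step 2: Midrank |d_i| (ties get averaged ranks).
ranks: |1|->1, |3|->4.5, |2|->2.5, |2|->2.5, |5|->6, |3|->4.5
Step 3: Attach original signs; sum ranks with positive sign and with negative sign.
W+ = 1 + 4.5 + 2.5 = 8
W- = 2.5 + 6 + 4.5 = 13
(Check: W+ + W- = 21 should equal n(n+1)/2 = 21.)
Step 4: Test statistic W = min(W+, W-) = 8.
Step 5: Ties in |d|, so use the tie-corrected normal approximation.
        E[W] = n(n+1)/4 = 6*7/4 = 10.5.
        Tie groups: |d|=2 (t=2), |d|=3 (t=2); sum(t^3 - t) = 12.
        Var[W] = n(n+1)(2n+1)/24 - sum(t^3-t)/48 = 546/24 - 12/48 = 22.5.
        z = (W - E[W]) / sqrt(Var[W]) = (8 - 10.5) / 4.7434 = -0.5270.
        Two-sided p = 2*Phi(z) = 0.598161.
Step 6: alpha = 0.05. fail to reject H0.

W+ = 8, W- = 13, W = min = 8, p = 0.598161, fail to reject H0.


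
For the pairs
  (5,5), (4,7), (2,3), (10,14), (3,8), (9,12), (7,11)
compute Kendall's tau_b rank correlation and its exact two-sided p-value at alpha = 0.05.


Step 1: Enumerate the 21 unordered pairs (i,j) with i<j and classify each by sign(x_j-x_i) * sign(y_j-y_i).
  (1,2):dx=-1,dy=+2->D; (1,3):dx=-3,dy=-2->C; (1,4):dx=+5,dy=+9->C; (1,5):dx=-2,dy=+3->D
  (1,6):dx=+4,dy=+7->C; (1,7):dx=+2,dy=+6->C; (2,3):dx=-2,dy=-4->C; (2,4):dx=+6,dy=+7->C
  (2,5):dx=-1,dy=+1->D; (2,6):dx=+5,dy=+5->C; (2,7):dx=+3,dy=+4->C; (3,4):dx=+8,dy=+11->C
  (3,5):dx=+1,dy=+5->C; (3,6):dx=+7,dy=+9->C; (3,7):dx=+5,dy=+8->C; (4,5):dx=-7,dy=-6->C
  (4,6):dx=-1,dy=-2->C; (4,7):dx=-3,dy=-3->C; (5,6):dx=+6,dy=+4->C; (5,7):dx=+4,dy=+3->C
  (6,7):dx=-2,dy=-1->C
Step 2: C = 18, D = 3, total pairs = 21.
Step 3: tau = (C - D)/(n(n-1)/2) = (18 - 3)/21 = 0.714286.
Step 4: Exact two-sided p-value (enumerate n! = 5040 permutations of y under H0): p = 0.030159.
Step 5: alpha = 0.05. reject H0.

tau_b = 0.7143 (C=18, D=3), p = 0.030159, reject H0.


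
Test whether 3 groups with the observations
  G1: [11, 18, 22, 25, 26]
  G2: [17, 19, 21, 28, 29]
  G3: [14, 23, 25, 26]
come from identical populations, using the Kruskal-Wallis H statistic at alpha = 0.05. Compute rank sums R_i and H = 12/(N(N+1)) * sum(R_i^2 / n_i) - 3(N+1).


Step 1: Combine all N = 14 observations and assign midranks.
sorted (value, group, rank): (11,G1,1), (14,G3,2), (17,G2,3), (18,G1,4), (19,G2,5), (21,G2,6), (22,G1,7), (23,G3,8), (25,G1,9.5), (25,G3,9.5), (26,G1,11.5), (26,G3,11.5), (28,G2,13), (29,G2,14)
Step 2: Sum ranks within each group.
R_1 = 33 (n_1 = 5)
R_2 = 41 (n_2 = 5)
R_3 = 31 (n_3 = 4)
Step 3: H = 12/(N(N+1)) * sum(R_i^2/n_i) - 3(N+1)
     = 12/(14*15) * (33^2/5 + 41^2/5 + 31^2/4) - 3*15
     = 0.057143 * 794.25 - 45
     = 0.385714.
Step 4: Ties present; correction factor C = 1 - 12/(14^3 - 14) = 0.995604. Corrected H = 0.385714 / 0.995604 = 0.387417.
Step 5: Under H0, H ~ chi^2(2); p-value = 0.823898.
Step 6: alpha = 0.05. fail to reject H0.

H = 0.3874, df = 2, p = 0.823898, fail to reject H0.


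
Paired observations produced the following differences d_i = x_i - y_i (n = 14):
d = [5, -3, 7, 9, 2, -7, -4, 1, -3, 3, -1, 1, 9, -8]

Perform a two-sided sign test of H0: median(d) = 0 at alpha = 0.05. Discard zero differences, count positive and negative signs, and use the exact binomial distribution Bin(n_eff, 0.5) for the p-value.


Step 1: Discard zero differences. Original n = 14; n_eff = number of nonzero differences = 14.
Nonzero differences (with sign): +5, -3, +7, +9, +2, -7, -4, +1, -3, +3, -1, +1, +9, -8
Step 2: Count signs: positive = 8, negative = 6.
Step 3: Under H0: P(positive) = 0.5, so the number of positives S ~ Bin(14, 0.5).
Step 4: Two-sided exact p-value = sum of Bin(14,0.5) probabilities at or below the observed probability = 0.790527.
Step 5: alpha = 0.05. fail to reject H0.

n_eff = 14, pos = 8, neg = 6, p = 0.790527, fail to reject H0.


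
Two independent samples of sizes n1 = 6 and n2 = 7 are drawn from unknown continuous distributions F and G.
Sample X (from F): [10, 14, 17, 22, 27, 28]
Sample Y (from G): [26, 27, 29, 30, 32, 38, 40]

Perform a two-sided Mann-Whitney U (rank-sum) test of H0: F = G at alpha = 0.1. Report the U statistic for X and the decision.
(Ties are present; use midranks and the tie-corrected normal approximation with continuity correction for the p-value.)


Step 1: Combine and sort all 13 observations; assign midranks.
sorted (value, group): (10,X), (14,X), (17,X), (22,X), (26,Y), (27,X), (27,Y), (28,X), (29,Y), (30,Y), (32,Y), (38,Y), (40,Y)
ranks: 10->1, 14->2, 17->3, 22->4, 26->5, 27->6.5, 27->6.5, 28->8, 29->9, 30->10, 32->11, 38->12, 40->13
Step 2: Rank sum for X: R1 = 1 + 2 + 3 + 4 + 6.5 + 8 = 24.5.
Step 3: U_X = R1 - n1(n1+1)/2 = 24.5 - 6*7/2 = 24.5 - 21 = 3.5.
       U_Y = n1*n2 - U_X = 42 - 3.5 = 38.5.
Step 4: Ties are present, so use the tie-corrected normal approximation (with continuity correction) for the p-value.
Step 5: p-value = 0.015019; compare to alpha = 0.1. reject H0.

U_X = 3.5, p = 0.015019, reject H0 at alpha = 0.1.


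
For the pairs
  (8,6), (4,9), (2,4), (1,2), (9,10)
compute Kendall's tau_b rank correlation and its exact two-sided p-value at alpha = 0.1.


Step 1: Enumerate the 10 unordered pairs (i,j) with i<j and classify each by sign(x_j-x_i) * sign(y_j-y_i).
  (1,2):dx=-4,dy=+3->D; (1,3):dx=-6,dy=-2->C; (1,4):dx=-7,dy=-4->C; (1,5):dx=+1,dy=+4->C
  (2,3):dx=-2,dy=-5->C; (2,4):dx=-3,dy=-7->C; (2,5):dx=+5,dy=+1->C; (3,4):dx=-1,dy=-2->C
  (3,5):dx=+7,dy=+6->C; (4,5):dx=+8,dy=+8->C
Step 2: C = 9, D = 1, total pairs = 10.
Step 3: tau = (C - D)/(n(n-1)/2) = (9 - 1)/10 = 0.800000.
Step 4: Exact two-sided p-value (enumerate n! = 120 permutations of y under H0): p = 0.083333.
Step 5: alpha = 0.1. reject H0.

tau_b = 0.8000 (C=9, D=1), p = 0.083333, reject H0.


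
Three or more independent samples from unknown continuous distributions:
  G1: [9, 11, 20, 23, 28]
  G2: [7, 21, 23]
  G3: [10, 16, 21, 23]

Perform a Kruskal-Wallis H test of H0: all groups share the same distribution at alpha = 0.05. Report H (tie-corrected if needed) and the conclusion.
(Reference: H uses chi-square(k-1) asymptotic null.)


Step 1: Combine all N = 12 observations and assign midranks.
sorted (value, group, rank): (7,G2,1), (9,G1,2), (10,G3,3), (11,G1,4), (16,G3,5), (20,G1,6), (21,G2,7.5), (21,G3,7.5), (23,G1,10), (23,G2,10), (23,G3,10), (28,G1,12)
Step 2: Sum ranks within each group.
R_1 = 34 (n_1 = 5)
R_2 = 18.5 (n_2 = 3)
R_3 = 25.5 (n_3 = 4)
Step 3: H = 12/(N(N+1)) * sum(R_i^2/n_i) - 3(N+1)
     = 12/(12*13) * (34^2/5 + 18.5^2/3 + 25.5^2/4) - 3*13
     = 0.076923 * 507.846 - 39
     = 0.065064.
Step 4: Ties present; correction factor C = 1 - 30/(12^3 - 12) = 0.982517. Corrected H = 0.065064 / 0.982517 = 0.066222.
Step 5: Under H0, H ~ chi^2(2); p-value = 0.967431.
Step 6: alpha = 0.05. fail to reject H0.

H = 0.0662, df = 2, p = 0.967431, fail to reject H0.


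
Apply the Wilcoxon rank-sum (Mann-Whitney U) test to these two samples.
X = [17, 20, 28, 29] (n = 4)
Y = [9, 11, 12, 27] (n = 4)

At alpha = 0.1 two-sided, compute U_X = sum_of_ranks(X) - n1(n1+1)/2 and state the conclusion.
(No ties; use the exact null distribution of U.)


Step 1: Combine and sort all 8 observations; assign midranks.
sorted (value, group): (9,Y), (11,Y), (12,Y), (17,X), (20,X), (27,Y), (28,X), (29,X)
ranks: 9->1, 11->2, 12->3, 17->4, 20->5, 27->6, 28->7, 29->8
Step 2: Rank sum for X: R1 = 4 + 5 + 7 + 8 = 24.
Step 3: U_X = R1 - n1(n1+1)/2 = 24 - 4*5/2 = 24 - 10 = 14.
       U_Y = n1*n2 - U_X = 16 - 14 = 2.
Step 4: No ties, so the exact null distribution of U (based on enumerating the C(8,4) = 70 equally likely rank assignments) gives the two-sided p-value.
Step 5: p-value = 0.114286; compare to alpha = 0.1. fail to reject H0.

U_X = 14, p = 0.114286, fail to reject H0 at alpha = 0.1.


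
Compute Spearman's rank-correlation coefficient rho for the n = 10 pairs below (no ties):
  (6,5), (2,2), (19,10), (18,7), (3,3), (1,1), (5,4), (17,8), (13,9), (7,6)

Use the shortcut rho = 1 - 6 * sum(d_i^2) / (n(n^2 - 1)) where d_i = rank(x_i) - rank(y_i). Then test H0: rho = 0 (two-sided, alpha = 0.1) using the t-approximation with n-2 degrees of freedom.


Step 1: Rank x and y separately (midranks; no ties here).
rank(x): 6->5, 2->2, 19->10, 18->9, 3->3, 1->1, 5->4, 17->8, 13->7, 7->6
rank(y): 5->5, 2->2, 10->10, 7->7, 3->3, 1->1, 4->4, 8->8, 9->9, 6->6
Step 2: d_i = R_x(i) - R_y(i); compute d_i^2.
  (5-5)^2=0, (2-2)^2=0, (10-10)^2=0, (9-7)^2=4, (3-3)^2=0, (1-1)^2=0, (4-4)^2=0, (8-8)^2=0, (7-9)^2=4, (6-6)^2=0
sum(d^2) = 8.
Step 3: rho = 1 - 6*8 / (10*(10^2 - 1)) = 1 - 48/990 = 0.951515.
Step 4: Under H0, t = rho * sqrt((n-2)/(1-rho^2)) = 8.7493 ~ t(8).
Step 5: Two-sided p-value from the t-distribution with 8 df = 0.000023.
Step 6: alpha = 0.1. reject H0.

rho = 0.9515, p = 0.000023, reject H0 at alpha = 0.1.


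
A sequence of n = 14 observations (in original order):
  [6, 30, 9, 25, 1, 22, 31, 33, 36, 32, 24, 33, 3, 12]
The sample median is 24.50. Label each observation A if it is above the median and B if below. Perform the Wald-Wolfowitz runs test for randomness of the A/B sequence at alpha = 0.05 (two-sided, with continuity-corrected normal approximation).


Step 1: Compute median = 24.50; label A = above, B = below.
Labels in order: BABABBAAAABABB  (n_A = 7, n_B = 7)
Step 2: Count runs R = 9.
Step 3: Under H0 (random ordering), E[R] = 2*n_A*n_B/(n_A+n_B) + 1 = 2*7*7/14 + 1 = 8.0000.
        Var[R] = 2*n_A*n_B*(2*n_A*n_B - n_A - n_B) / ((n_A+n_B)^2 * (n_A+n_B-1)) = 8232/2548 = 3.2308.
        SD[R] = 1.7974.
Step 4: Continuity-corrected z = (R - 0.5 - E[R]) / SD[R] = (9 - 0.5 - 8.0000) / 1.7974 = 0.2782.
Step 5: Two-sided p-value via normal approximation = 2*(1 - Phi(|z|)) = 0.780879.
Step 6: alpha = 0.05. fail to reject H0.

R = 9, z = 0.2782, p = 0.780879, fail to reject H0.


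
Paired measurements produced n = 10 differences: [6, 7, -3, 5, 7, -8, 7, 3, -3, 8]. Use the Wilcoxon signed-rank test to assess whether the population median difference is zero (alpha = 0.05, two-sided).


Step 1: Drop any zero differences (none here) and take |d_i|.
|d| = [6, 7, 3, 5, 7, 8, 7, 3, 3, 8]
Step 2: Midrank |d_i| (ties get averaged ranks).
ranks: |6|->5, |7|->7, |3|->2, |5|->4, |7|->7, |8|->9.5, |7|->7, |3|->2, |3|->2, |8|->9.5
Step 3: Attach original signs; sum ranks with positive sign and with negative sign.
W+ = 5 + 7 + 4 + 7 + 7 + 2 + 9.5 = 41.5
W- = 2 + 9.5 + 2 = 13.5
(Check: W+ + W- = 55 should equal n(n+1)/2 = 55.)
Step 4: Test statistic W = min(W+, W-) = 13.5.
Step 5: Ties in |d|, so use the tie-corrected normal approximation.
        E[W] = n(n+1)/4 = 10*11/4 = 27.5.
        Tie groups: |d|=3 (t=3), |d|=7 (t=3), |d|=8 (t=2); sum(t^3 - t) = 54.
        Var[W] = n(n+1)(2n+1)/24 - sum(t^3-t)/48 = 2310/24 - 54/48 = 95.125.
        z = (W - E[W]) / sqrt(Var[W]) = (13.5 - 27.5) / 9.7532 = -1.4354.
        Two-sided p = 2*Phi(z) = 0.151166.
Step 6: alpha = 0.05. fail to reject H0.

W+ = 41.5, W- = 13.5, W = min = 13.5, p = 0.151166, fail to reject H0.


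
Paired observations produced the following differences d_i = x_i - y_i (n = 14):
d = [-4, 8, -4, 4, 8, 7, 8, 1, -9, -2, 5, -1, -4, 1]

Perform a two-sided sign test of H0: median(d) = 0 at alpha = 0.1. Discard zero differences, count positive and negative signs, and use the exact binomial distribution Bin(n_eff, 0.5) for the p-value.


Step 1: Discard zero differences. Original n = 14; n_eff = number of nonzero differences = 14.
Nonzero differences (with sign): -4, +8, -4, +4, +8, +7, +8, +1, -9, -2, +5, -1, -4, +1
Step 2: Count signs: positive = 8, negative = 6.
Step 3: Under H0: P(positive) = 0.5, so the number of positives S ~ Bin(14, 0.5).
Step 4: Two-sided exact p-value = sum of Bin(14,0.5) probabilities at or below the observed probability = 0.790527.
Step 5: alpha = 0.1. fail to reject H0.

n_eff = 14, pos = 8, neg = 6, p = 0.790527, fail to reject H0.


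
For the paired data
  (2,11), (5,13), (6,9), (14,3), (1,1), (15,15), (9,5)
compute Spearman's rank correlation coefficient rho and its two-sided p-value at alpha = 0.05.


Step 1: Rank x and y separately (midranks; no ties here).
rank(x): 2->2, 5->3, 6->4, 14->6, 1->1, 15->7, 9->5
rank(y): 11->5, 13->6, 9->4, 3->2, 1->1, 15->7, 5->3
Step 2: d_i = R_x(i) - R_y(i); compute d_i^2.
  (2-5)^2=9, (3-6)^2=9, (4-4)^2=0, (6-2)^2=16, (1-1)^2=0, (7-7)^2=0, (5-3)^2=4
sum(d^2) = 38.
Step 3: rho = 1 - 6*38 / (7*(7^2 - 1)) = 1 - 228/336 = 0.321429.
Step 4: Under H0, t = rho * sqrt((n-2)/(1-rho^2)) = 0.7590 ~ t(5).
Step 5: Two-sided p-value from the t-distribution with 5 df = 0.482072.
Step 6: alpha = 0.05. fail to reject H0.

rho = 0.3214, p = 0.482072, fail to reject H0 at alpha = 0.05.


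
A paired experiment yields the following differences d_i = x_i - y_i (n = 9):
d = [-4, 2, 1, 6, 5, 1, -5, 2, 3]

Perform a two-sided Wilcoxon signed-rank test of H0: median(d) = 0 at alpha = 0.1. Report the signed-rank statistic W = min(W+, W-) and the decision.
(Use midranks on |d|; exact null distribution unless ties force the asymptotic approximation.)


Step 1: Drop any zero differences (none here) and take |d_i|.
|d| = [4, 2, 1, 6, 5, 1, 5, 2, 3]
Step 2: Midrank |d_i| (ties get averaged ranks).
ranks: |4|->6, |2|->3.5, |1|->1.5, |6|->9, |5|->7.5, |1|->1.5, |5|->7.5, |2|->3.5, |3|->5
Step 3: Attach original signs; sum ranks with positive sign and with negative sign.
W+ = 3.5 + 1.5 + 9 + 7.5 + 1.5 + 3.5 + 5 = 31.5
W- = 6 + 7.5 = 13.5
(Check: W+ + W- = 45 should equal n(n+1)/2 = 45.)
Step 4: Test statistic W = min(W+, W-) = 13.5.
Step 5: Ties in |d|, so use the tie-corrected normal approximation.
        E[W] = n(n+1)/4 = 9*10/4 = 22.5.
        Tie groups: |d|=1 (t=2), |d|=2 (t=2), |d|=5 (t=2); sum(t^3 - t) = 18.
        Var[W] = n(n+1)(2n+1)/24 - sum(t^3-t)/48 = 1710/24 - 18/48 = 70.875.
        z = (W - E[W]) / sqrt(Var[W]) = (13.5 - 22.5) / 8.4187 = -1.0690.
        Two-sided p = 2*Phi(z) = 0.285049.
Step 6: alpha = 0.1. fail to reject H0.

W+ = 31.5, W- = 13.5, W = min = 13.5, p = 0.285049, fail to reject H0.


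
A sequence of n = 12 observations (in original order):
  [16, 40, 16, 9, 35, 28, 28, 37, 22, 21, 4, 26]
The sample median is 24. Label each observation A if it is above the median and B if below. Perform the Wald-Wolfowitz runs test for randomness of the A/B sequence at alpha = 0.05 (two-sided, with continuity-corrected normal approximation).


Step 1: Compute median = 24; label A = above, B = below.
Labels in order: BABBAAAABBBA  (n_A = 6, n_B = 6)
Step 2: Count runs R = 6.
Step 3: Under H0 (random ordering), E[R] = 2*n_A*n_B/(n_A+n_B) + 1 = 2*6*6/12 + 1 = 7.0000.
        Var[R] = 2*n_A*n_B*(2*n_A*n_B - n_A - n_B) / ((n_A+n_B)^2 * (n_A+n_B-1)) = 4320/1584 = 2.7273.
        SD[R] = 1.6514.
Step 4: Continuity-corrected z = (R + 0.5 - E[R]) / SD[R] = (6 + 0.5 - 7.0000) / 1.6514 = -0.3028.
Step 5: Two-sided p-value via normal approximation = 2*(1 - Phi(|z|)) = 0.762069.
Step 6: alpha = 0.05. fail to reject H0.

R = 6, z = -0.3028, p = 0.762069, fail to reject H0.


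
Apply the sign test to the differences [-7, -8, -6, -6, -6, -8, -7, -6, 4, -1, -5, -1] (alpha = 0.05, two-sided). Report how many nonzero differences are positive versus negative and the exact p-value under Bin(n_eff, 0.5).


Step 1: Discard zero differences. Original n = 12; n_eff = number of nonzero differences = 12.
Nonzero differences (with sign): -7, -8, -6, -6, -6, -8, -7, -6, +4, -1, -5, -1
Step 2: Count signs: positive = 1, negative = 11.
Step 3: Under H0: P(positive) = 0.5, so the number of positives S ~ Bin(12, 0.5).
Step 4: Two-sided exact p-value = sum of Bin(12,0.5) probabilities at or below the observed probability = 0.006348.
Step 5: alpha = 0.05. reject H0.

n_eff = 12, pos = 1, neg = 11, p = 0.006348, reject H0.


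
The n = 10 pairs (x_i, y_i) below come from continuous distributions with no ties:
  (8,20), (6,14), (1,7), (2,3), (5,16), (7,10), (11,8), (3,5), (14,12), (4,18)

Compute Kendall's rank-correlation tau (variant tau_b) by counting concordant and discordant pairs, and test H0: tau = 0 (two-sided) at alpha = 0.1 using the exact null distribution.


Step 1: Enumerate the 45 unordered pairs (i,j) with i<j and classify each by sign(x_j-x_i) * sign(y_j-y_i).
  (1,2):dx=-2,dy=-6->C; (1,3):dx=-7,dy=-13->C; (1,4):dx=-6,dy=-17->C; (1,5):dx=-3,dy=-4->C
  (1,6):dx=-1,dy=-10->C; (1,7):dx=+3,dy=-12->D; (1,8):dx=-5,dy=-15->C; (1,9):dx=+6,dy=-8->D
  (1,10):dx=-4,dy=-2->C; (2,3):dx=-5,dy=-7->C; (2,4):dx=-4,dy=-11->C; (2,5):dx=-1,dy=+2->D
  (2,6):dx=+1,dy=-4->D; (2,7):dx=+5,dy=-6->D; (2,8):dx=-3,dy=-9->C; (2,9):dx=+8,dy=-2->D
  (2,10):dx=-2,dy=+4->D; (3,4):dx=+1,dy=-4->D; (3,5):dx=+4,dy=+9->C; (3,6):dx=+6,dy=+3->C
  (3,7):dx=+10,dy=+1->C; (3,8):dx=+2,dy=-2->D; (3,9):dx=+13,dy=+5->C; (3,10):dx=+3,dy=+11->C
  (4,5):dx=+3,dy=+13->C; (4,6):dx=+5,dy=+7->C; (4,7):dx=+9,dy=+5->C; (4,8):dx=+1,dy=+2->C
  (4,9):dx=+12,dy=+9->C; (4,10):dx=+2,dy=+15->C; (5,6):dx=+2,dy=-6->D; (5,7):dx=+6,dy=-8->D
  (5,8):dx=-2,dy=-11->C; (5,9):dx=+9,dy=-4->D; (5,10):dx=-1,dy=+2->D; (6,7):dx=+4,dy=-2->D
  (6,8):dx=-4,dy=-5->C; (6,9):dx=+7,dy=+2->C; (6,10):dx=-3,dy=+8->D; (7,8):dx=-8,dy=-3->C
  (7,9):dx=+3,dy=+4->C; (7,10):dx=-7,dy=+10->D; (8,9):dx=+11,dy=+7->C; (8,10):dx=+1,dy=+13->C
  (9,10):dx=-10,dy=+6->D
Step 2: C = 28, D = 17, total pairs = 45.
Step 3: tau = (C - D)/(n(n-1)/2) = (28 - 17)/45 = 0.244444.
Step 4: Exact two-sided p-value (enumerate n! = 3628800 permutations of y under H0): p = 0.380720.
Step 5: alpha = 0.1. fail to reject H0.

tau_b = 0.2444 (C=28, D=17), p = 0.380720, fail to reject H0.


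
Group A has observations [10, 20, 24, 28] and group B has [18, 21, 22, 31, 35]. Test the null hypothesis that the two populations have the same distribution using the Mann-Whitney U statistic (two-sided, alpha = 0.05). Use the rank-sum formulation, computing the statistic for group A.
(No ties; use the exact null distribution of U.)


Step 1: Combine and sort all 9 observations; assign midranks.
sorted (value, group): (10,X), (18,Y), (20,X), (21,Y), (22,Y), (24,X), (28,X), (31,Y), (35,Y)
ranks: 10->1, 18->2, 20->3, 21->4, 22->5, 24->6, 28->7, 31->8, 35->9
Step 2: Rank sum for X: R1 = 1 + 3 + 6 + 7 = 17.
Step 3: U_X = R1 - n1(n1+1)/2 = 17 - 4*5/2 = 17 - 10 = 7.
       U_Y = n1*n2 - U_X = 20 - 7 = 13.
Step 4: No ties, so the exact null distribution of U (based on enumerating the C(9,4) = 126 equally likely rank assignments) gives the two-sided p-value.
Step 5: p-value = 0.555556; compare to alpha = 0.05. fail to reject H0.

U_X = 7, p = 0.555556, fail to reject H0 at alpha = 0.05.


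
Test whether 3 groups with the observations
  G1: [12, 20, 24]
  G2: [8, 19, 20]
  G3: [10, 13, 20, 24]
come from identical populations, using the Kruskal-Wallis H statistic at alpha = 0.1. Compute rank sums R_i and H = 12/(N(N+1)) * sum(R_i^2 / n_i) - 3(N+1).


Step 1: Combine all N = 10 observations and assign midranks.
sorted (value, group, rank): (8,G2,1), (10,G3,2), (12,G1,3), (13,G3,4), (19,G2,5), (20,G1,7), (20,G2,7), (20,G3,7), (24,G1,9.5), (24,G3,9.5)
Step 2: Sum ranks within each group.
R_1 = 19.5 (n_1 = 3)
R_2 = 13 (n_2 = 3)
R_3 = 22.5 (n_3 = 4)
Step 3: H = 12/(N(N+1)) * sum(R_i^2/n_i) - 3(N+1)
     = 12/(10*11) * (19.5^2/3 + 13^2/3 + 22.5^2/4) - 3*11
     = 0.109091 * 309.646 - 33
     = 0.779545.
Step 4: Ties present; correction factor C = 1 - 30/(10^3 - 10) = 0.969697. Corrected H = 0.779545 / 0.969697 = 0.803906.
Step 5: Under H0, H ~ chi^2(2); p-value = 0.669012.
Step 6: alpha = 0.1. fail to reject H0.

H = 0.8039, df = 2, p = 0.669012, fail to reject H0.


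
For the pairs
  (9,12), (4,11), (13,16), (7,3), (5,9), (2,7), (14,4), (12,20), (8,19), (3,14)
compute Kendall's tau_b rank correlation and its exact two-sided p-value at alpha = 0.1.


Step 1: Enumerate the 45 unordered pairs (i,j) with i<j and classify each by sign(x_j-x_i) * sign(y_j-y_i).
  (1,2):dx=-5,dy=-1->C; (1,3):dx=+4,dy=+4->C; (1,4):dx=-2,dy=-9->C; (1,5):dx=-4,dy=-3->C
  (1,6):dx=-7,dy=-5->C; (1,7):dx=+5,dy=-8->D; (1,8):dx=+3,dy=+8->C; (1,9):dx=-1,dy=+7->D
  (1,10):dx=-6,dy=+2->D; (2,3):dx=+9,dy=+5->C; (2,4):dx=+3,dy=-8->D; (2,5):dx=+1,dy=-2->D
  (2,6):dx=-2,dy=-4->C; (2,7):dx=+10,dy=-7->D; (2,8):dx=+8,dy=+9->C; (2,9):dx=+4,dy=+8->C
  (2,10):dx=-1,dy=+3->D; (3,4):dx=-6,dy=-13->C; (3,5):dx=-8,dy=-7->C; (3,6):dx=-11,dy=-9->C
  (3,7):dx=+1,dy=-12->D; (3,8):dx=-1,dy=+4->D; (3,9):dx=-5,dy=+3->D; (3,10):dx=-10,dy=-2->C
  (4,5):dx=-2,dy=+6->D; (4,6):dx=-5,dy=+4->D; (4,7):dx=+7,dy=+1->C; (4,8):dx=+5,dy=+17->C
  (4,9):dx=+1,dy=+16->C; (4,10):dx=-4,dy=+11->D; (5,6):dx=-3,dy=-2->C; (5,7):dx=+9,dy=-5->D
  (5,8):dx=+7,dy=+11->C; (5,9):dx=+3,dy=+10->C; (5,10):dx=-2,dy=+5->D; (6,7):dx=+12,dy=-3->D
  (6,8):dx=+10,dy=+13->C; (6,9):dx=+6,dy=+12->C; (6,10):dx=+1,dy=+7->C; (7,8):dx=-2,dy=+16->D
  (7,9):dx=-6,dy=+15->D; (7,10):dx=-11,dy=+10->D; (8,9):dx=-4,dy=-1->C; (8,10):dx=-9,dy=-6->C
  (9,10):dx=-5,dy=-5->C
Step 2: C = 26, D = 19, total pairs = 45.
Step 3: tau = (C - D)/(n(n-1)/2) = (26 - 19)/45 = 0.155556.
Step 4: Exact two-sided p-value (enumerate n! = 3628800 permutations of y under H0): p = 0.600654.
Step 5: alpha = 0.1. fail to reject H0.

tau_b = 0.1556 (C=26, D=19), p = 0.600654, fail to reject H0.


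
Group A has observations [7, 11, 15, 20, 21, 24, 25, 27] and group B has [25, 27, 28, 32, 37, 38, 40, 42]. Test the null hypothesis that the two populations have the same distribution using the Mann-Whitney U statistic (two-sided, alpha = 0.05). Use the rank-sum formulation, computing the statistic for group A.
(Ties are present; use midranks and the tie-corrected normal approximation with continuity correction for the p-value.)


Step 1: Combine and sort all 16 observations; assign midranks.
sorted (value, group): (7,X), (11,X), (15,X), (20,X), (21,X), (24,X), (25,X), (25,Y), (27,X), (27,Y), (28,Y), (32,Y), (37,Y), (38,Y), (40,Y), (42,Y)
ranks: 7->1, 11->2, 15->3, 20->4, 21->5, 24->6, 25->7.5, 25->7.5, 27->9.5, 27->9.5, 28->11, 32->12, 37->13, 38->14, 40->15, 42->16
Step 2: Rank sum for X: R1 = 1 + 2 + 3 + 4 + 5 + 6 + 7.5 + 9.5 = 38.
Step 3: U_X = R1 - n1(n1+1)/2 = 38 - 8*9/2 = 38 - 36 = 2.
       U_Y = n1*n2 - U_X = 64 - 2 = 62.
Step 4: Ties are present, so use the tie-corrected normal approximation (with continuity correction) for the p-value.
Step 5: p-value = 0.001918; compare to alpha = 0.05. reject H0.

U_X = 2, p = 0.001918, reject H0 at alpha = 0.05.


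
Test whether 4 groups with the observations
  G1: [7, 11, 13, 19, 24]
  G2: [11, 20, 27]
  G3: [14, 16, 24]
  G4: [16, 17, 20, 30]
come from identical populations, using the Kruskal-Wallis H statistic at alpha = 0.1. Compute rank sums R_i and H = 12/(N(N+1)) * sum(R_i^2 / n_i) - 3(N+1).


Step 1: Combine all N = 15 observations and assign midranks.
sorted (value, group, rank): (7,G1,1), (11,G1,2.5), (11,G2,2.5), (13,G1,4), (14,G3,5), (16,G3,6.5), (16,G4,6.5), (17,G4,8), (19,G1,9), (20,G2,10.5), (20,G4,10.5), (24,G1,12.5), (24,G3,12.5), (27,G2,14), (30,G4,15)
Step 2: Sum ranks within each group.
R_1 = 29 (n_1 = 5)
R_2 = 27 (n_2 = 3)
R_3 = 24 (n_3 = 3)
R_4 = 40 (n_4 = 4)
Step 3: H = 12/(N(N+1)) * sum(R_i^2/n_i) - 3(N+1)
     = 12/(15*16) * (29^2/5 + 27^2/3 + 24^2/3 + 40^2/4) - 3*16
     = 0.050000 * 1003.2 - 48
     = 2.160000.
Step 4: Ties present; correction factor C = 1 - 24/(15^3 - 15) = 0.992857. Corrected H = 2.160000 / 0.992857 = 2.175540.
Step 5: Under H0, H ~ chi^2(3); p-value = 0.536782.
Step 6: alpha = 0.1. fail to reject H0.

H = 2.1755, df = 3, p = 0.536782, fail to reject H0.


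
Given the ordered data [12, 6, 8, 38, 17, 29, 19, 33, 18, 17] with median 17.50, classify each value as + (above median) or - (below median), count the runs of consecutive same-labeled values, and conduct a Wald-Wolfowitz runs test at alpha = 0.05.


Step 1: Compute median = 17.50; label A = above, B = below.
Labels in order: BBBABAAAAB  (n_A = 5, n_B = 5)
Step 2: Count runs R = 5.
Step 3: Under H0 (random ordering), E[R] = 2*n_A*n_B/(n_A+n_B) + 1 = 2*5*5/10 + 1 = 6.0000.
        Var[R] = 2*n_A*n_B*(2*n_A*n_B - n_A - n_B) / ((n_A+n_B)^2 * (n_A+n_B-1)) = 2000/900 = 2.2222.
        SD[R] = 1.4907.
Step 4: Continuity-corrected z = (R + 0.5 - E[R]) / SD[R] = (5 + 0.5 - 6.0000) / 1.4907 = -0.3354.
Step 5: Two-sided p-value via normal approximation = 2*(1 - Phi(|z|)) = 0.737316.
Step 6: alpha = 0.05. fail to reject H0.

R = 5, z = -0.3354, p = 0.737316, fail to reject H0.


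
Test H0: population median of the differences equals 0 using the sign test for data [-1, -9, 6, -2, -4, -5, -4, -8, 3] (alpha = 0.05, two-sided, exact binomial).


Step 1: Discard zero differences. Original n = 9; n_eff = number of nonzero differences = 9.
Nonzero differences (with sign): -1, -9, +6, -2, -4, -5, -4, -8, +3
Step 2: Count signs: positive = 2, negative = 7.
Step 3: Under H0: P(positive) = 0.5, so the number of positives S ~ Bin(9, 0.5).
Step 4: Two-sided exact p-value = sum of Bin(9,0.5) probabilities at or below the observed probability = 0.179688.
Step 5: alpha = 0.05. fail to reject H0.

n_eff = 9, pos = 2, neg = 7, p = 0.179688, fail to reject H0.


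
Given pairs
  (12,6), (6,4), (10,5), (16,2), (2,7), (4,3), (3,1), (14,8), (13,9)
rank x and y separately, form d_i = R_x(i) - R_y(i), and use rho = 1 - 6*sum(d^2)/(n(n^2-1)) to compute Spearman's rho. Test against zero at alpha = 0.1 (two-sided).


Step 1: Rank x and y separately (midranks; no ties here).
rank(x): 12->6, 6->4, 10->5, 16->9, 2->1, 4->3, 3->2, 14->8, 13->7
rank(y): 6->6, 4->4, 5->5, 2->2, 7->7, 3->3, 1->1, 8->8, 9->9
Step 2: d_i = R_x(i) - R_y(i); compute d_i^2.
  (6-6)^2=0, (4-4)^2=0, (5-5)^2=0, (9-2)^2=49, (1-7)^2=36, (3-3)^2=0, (2-1)^2=1, (8-8)^2=0, (7-9)^2=4
sum(d^2) = 90.
Step 3: rho = 1 - 6*90 / (9*(9^2 - 1)) = 1 - 540/720 = 0.250000.
Step 4: Under H0, t = rho * sqrt((n-2)/(1-rho^2)) = 0.6831 ~ t(7).
Step 5: Two-sided p-value from the t-distribution with 7 df = 0.516490.
Step 6: alpha = 0.1. fail to reject H0.

rho = 0.2500, p = 0.516490, fail to reject H0 at alpha = 0.1.
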